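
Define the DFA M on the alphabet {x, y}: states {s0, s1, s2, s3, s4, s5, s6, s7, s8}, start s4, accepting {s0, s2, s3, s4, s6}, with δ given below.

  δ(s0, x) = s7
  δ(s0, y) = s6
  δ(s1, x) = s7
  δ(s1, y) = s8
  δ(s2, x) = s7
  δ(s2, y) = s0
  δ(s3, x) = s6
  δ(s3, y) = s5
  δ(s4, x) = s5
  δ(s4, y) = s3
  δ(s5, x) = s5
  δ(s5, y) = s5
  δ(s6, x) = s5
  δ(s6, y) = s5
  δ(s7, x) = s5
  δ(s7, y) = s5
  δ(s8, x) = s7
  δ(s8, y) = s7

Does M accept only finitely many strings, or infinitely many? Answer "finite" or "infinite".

finite

The useful states (reachable from s4 and able to reach an accepting state) are {s3, s4, s6}.
Restricted to these states the transition graph has no cycle, so every accepting path has bounded length and L is finite.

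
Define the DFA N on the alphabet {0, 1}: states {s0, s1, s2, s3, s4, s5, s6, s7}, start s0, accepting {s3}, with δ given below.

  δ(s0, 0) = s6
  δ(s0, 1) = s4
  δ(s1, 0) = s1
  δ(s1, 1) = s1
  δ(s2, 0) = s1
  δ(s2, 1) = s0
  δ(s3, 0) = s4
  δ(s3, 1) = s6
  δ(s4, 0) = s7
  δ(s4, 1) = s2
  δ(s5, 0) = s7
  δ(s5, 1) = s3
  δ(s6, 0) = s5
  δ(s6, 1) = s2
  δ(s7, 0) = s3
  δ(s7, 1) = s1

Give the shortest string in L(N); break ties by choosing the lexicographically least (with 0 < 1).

A breadth-first search from s0 reaches an accepting state first via the path s0 → s6 → s5 → s3 on input 001.
No string of length < 3 is accepted (BFS exhausts all shorter strings without reaching an accepting state), and 001 is the lexicographically least accepting string of length 3.

001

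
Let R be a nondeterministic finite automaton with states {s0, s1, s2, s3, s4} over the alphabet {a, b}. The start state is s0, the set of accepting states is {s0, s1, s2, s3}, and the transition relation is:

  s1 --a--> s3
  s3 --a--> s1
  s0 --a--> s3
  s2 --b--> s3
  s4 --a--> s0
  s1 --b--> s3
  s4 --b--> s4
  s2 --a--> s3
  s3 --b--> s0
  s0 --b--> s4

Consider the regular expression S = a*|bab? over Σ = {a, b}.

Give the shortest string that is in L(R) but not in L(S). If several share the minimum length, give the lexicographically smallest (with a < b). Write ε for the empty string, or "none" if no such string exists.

The string ab is accepted by R but not by S.
No shorter string lies in the difference, and ab is the lexicographically first length-2 string in L(R) \ L(S).

ab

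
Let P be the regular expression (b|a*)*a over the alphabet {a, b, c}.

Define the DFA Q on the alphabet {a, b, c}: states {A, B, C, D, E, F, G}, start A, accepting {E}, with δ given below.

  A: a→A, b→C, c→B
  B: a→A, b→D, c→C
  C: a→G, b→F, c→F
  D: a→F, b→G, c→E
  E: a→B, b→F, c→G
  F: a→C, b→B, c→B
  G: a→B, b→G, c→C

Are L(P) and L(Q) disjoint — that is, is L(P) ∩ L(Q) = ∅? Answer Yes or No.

Yes

Converting the expression P to a DFA (subset construction, then merging equivalent states) gives the minimal DFA with states {p0, p1, p2}, start state p0, accepting states {p1} and transitions p0: a→p1, b→p0, c→p2; p1: a→p1, b→p0, c→p2; p2: a→p2, b→p2, c→p2.
Exploring the product automaton P × Q from the start pair (p0, A), following both machines on each input symbol, reaches 18 state pairs: (p0, A), (p1, A), (p0, C), (p2, B), (p1, G), (p0, F), (p2, F), (p2, A), (p2, D), (p2, C), (p1, B), (p0, G), (p1, C), (p0, B), (p2, G), (p2, E), (p0, D), (p1, F).
P accepts in {p1} and Q accepts in {E}; no reachable pair has both components accepting, so no string drives both machines to acceptance simultaneously and L(P) ∩ L(Q) = ∅.
So no string is accepted by both, and the intersection is empty.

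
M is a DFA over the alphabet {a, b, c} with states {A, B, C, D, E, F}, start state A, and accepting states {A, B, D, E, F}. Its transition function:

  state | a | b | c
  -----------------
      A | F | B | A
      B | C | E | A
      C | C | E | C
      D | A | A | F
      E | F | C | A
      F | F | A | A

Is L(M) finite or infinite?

infinite

State A is reachable from the start and can reach an accepting state, and it lies on the cycle A → A.
Traversing that cycle any number of times yields accepted strings of unbounded length, so the language is infinite.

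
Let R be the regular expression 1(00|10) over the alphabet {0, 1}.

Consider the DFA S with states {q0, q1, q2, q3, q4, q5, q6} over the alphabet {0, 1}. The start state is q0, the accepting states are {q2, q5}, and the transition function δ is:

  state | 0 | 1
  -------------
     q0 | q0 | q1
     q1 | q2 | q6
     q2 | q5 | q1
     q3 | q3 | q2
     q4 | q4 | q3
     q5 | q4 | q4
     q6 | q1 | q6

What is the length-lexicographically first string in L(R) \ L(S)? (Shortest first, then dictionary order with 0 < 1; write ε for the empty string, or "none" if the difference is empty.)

The string 110 is accepted by R but not by S.
No shorter string lies in the difference, and 110 is the lexicographically first length-3 string in L(R) \ L(S).

110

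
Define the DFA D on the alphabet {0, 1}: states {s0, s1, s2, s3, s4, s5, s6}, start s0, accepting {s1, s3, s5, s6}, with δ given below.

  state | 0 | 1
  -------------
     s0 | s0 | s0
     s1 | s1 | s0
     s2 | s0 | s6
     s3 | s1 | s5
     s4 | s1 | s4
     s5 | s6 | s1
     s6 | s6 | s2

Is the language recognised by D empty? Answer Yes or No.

Yes

The states reachable from the start state are {s0}.
None of the accepting states {s1, s3, s5, s6} is reachable, so no string is accepted and L(D) = ∅.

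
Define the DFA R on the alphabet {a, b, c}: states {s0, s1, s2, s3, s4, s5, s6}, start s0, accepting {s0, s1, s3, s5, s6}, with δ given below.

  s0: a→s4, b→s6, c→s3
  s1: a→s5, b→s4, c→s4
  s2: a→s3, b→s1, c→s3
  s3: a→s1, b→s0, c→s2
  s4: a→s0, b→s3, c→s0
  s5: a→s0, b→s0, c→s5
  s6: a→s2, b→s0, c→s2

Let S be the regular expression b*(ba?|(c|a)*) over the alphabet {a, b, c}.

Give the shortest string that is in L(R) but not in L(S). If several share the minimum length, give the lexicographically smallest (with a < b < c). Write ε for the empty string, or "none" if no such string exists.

The string ab is accepted by R but not by S.
No shorter string lies in the difference, and ab is the lexicographically first length-2 string in L(R) \ L(S).

ab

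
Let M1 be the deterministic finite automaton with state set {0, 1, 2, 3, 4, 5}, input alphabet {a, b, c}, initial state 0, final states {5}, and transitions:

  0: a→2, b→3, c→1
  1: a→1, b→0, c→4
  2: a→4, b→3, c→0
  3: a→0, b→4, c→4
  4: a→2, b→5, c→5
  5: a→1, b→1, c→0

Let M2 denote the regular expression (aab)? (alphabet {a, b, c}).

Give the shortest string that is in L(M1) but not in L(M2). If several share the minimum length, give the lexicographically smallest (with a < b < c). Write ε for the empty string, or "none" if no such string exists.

aac

The string aac is accepted by M1 but not by M2.
No shorter string lies in the difference, and aac is the lexicographically first length-3 string in L(M1) \ L(M2).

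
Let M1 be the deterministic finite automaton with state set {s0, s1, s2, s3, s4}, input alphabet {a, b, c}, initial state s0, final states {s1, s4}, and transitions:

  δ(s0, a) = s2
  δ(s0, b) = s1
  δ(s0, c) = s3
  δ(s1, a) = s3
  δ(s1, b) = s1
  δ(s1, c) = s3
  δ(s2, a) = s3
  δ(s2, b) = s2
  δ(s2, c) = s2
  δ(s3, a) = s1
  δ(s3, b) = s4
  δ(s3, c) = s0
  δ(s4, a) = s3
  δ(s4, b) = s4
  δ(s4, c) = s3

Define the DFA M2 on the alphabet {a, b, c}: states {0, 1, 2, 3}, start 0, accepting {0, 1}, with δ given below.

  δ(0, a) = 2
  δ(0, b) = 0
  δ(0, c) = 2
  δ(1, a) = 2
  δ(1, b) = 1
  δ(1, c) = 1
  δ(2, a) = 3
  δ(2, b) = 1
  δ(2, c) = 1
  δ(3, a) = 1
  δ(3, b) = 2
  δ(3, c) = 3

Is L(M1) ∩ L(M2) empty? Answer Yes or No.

The string b is accepted by both M1 and M2.
Hence L(M1) ∩ L(M2) ≠ ∅.

No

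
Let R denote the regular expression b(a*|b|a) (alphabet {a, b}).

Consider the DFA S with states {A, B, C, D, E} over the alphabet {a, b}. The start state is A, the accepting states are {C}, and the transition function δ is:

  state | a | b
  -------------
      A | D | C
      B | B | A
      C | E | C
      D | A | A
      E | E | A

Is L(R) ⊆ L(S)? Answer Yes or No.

The string ba is in L(R) but not in L(S).
So L(R) ⊄ L(S).

No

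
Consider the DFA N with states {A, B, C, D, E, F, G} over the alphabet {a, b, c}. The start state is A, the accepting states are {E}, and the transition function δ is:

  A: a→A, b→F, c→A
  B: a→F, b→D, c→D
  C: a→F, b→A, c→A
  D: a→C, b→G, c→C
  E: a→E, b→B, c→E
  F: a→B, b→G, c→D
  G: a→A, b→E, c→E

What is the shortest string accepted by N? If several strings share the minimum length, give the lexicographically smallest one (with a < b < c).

bbb

A breadth-first search from A reaches an accepting state first via the path A → F → G → E on input bbb.
No string of length < 3 is accepted (BFS exhausts all shorter strings without reaching an accepting state), and bbb is the lexicographically least accepting string of length 3.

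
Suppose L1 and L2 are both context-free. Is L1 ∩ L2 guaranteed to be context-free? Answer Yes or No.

No

{aⁿbⁿcᵐ : m,n≥0} and {aᵐbⁿcⁿ : m,n≥0} are both context-free, but their intersection {aⁿbⁿcⁿ : n≥0} is not (pumping lemma).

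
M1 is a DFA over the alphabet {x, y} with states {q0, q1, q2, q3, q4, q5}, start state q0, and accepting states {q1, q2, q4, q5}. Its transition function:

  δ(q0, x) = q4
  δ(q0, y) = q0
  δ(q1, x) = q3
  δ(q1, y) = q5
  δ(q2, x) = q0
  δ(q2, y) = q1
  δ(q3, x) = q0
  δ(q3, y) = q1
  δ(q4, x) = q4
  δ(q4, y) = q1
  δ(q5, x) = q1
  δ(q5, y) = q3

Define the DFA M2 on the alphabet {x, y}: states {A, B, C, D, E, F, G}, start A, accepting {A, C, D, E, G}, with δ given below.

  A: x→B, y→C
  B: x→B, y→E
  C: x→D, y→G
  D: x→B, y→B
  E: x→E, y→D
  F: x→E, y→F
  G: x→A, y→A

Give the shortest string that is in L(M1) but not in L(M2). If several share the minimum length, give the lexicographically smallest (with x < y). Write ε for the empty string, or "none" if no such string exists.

x

The string x is accepted by M1 but not by M2.
No shorter string lies in the difference, and x is the lexicographically first length-1 string in L(M1) \ L(M2).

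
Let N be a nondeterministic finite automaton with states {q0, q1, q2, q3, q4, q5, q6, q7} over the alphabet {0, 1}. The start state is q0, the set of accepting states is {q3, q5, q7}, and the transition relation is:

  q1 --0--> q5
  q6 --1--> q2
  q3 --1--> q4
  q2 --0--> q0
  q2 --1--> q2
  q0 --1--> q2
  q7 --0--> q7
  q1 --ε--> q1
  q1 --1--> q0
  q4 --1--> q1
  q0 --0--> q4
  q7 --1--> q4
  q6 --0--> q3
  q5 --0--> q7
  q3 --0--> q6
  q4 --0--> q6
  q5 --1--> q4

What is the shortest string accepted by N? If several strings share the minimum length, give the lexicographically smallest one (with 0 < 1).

A breadth-first search from q0 reaches an accepting state first via the path q0 → q4 → q6 → q3 on input 000.
No string of length < 3 is accepted (BFS exhausts all shorter strings without reaching an accepting state), and 000 is the lexicographically least accepting string of length 3.

000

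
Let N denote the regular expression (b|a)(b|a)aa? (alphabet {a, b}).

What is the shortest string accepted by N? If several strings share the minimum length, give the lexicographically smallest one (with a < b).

aaa

By inspection of the expression, no string of length less than 3 matches, and aaa is the lexicographically first match of length 3.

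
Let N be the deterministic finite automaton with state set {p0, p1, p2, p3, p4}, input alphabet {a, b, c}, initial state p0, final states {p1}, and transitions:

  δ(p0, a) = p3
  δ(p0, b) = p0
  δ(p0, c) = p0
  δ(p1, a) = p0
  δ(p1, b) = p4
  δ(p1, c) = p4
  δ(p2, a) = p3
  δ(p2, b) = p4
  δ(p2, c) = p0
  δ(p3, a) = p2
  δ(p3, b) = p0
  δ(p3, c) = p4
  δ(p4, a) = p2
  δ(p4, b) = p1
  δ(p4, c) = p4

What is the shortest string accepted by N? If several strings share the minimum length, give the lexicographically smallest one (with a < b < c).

A breadth-first search from p0 reaches an accepting state first via the path p0 → p3 → p4 → p1 on input acb.
No string of length < 3 is accepted (BFS exhausts all shorter strings without reaching an accepting state), and acb is the lexicographically least accepting string of length 3.

acb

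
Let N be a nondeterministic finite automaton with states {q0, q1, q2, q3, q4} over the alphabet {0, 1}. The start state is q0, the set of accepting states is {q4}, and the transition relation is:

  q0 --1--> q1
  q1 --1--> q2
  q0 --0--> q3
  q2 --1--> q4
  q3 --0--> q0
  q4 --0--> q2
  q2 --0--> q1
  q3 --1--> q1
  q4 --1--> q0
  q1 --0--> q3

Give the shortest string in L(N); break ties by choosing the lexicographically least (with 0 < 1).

111

A breadth-first search from q0 reaches an accepting state first via the path q0 → q1 → q2 → q4 on input 111.
No string of length < 3 is accepted (BFS exhausts all shorter strings without reaching an accepting state), and 111 is the lexicographically least accepting string of length 3.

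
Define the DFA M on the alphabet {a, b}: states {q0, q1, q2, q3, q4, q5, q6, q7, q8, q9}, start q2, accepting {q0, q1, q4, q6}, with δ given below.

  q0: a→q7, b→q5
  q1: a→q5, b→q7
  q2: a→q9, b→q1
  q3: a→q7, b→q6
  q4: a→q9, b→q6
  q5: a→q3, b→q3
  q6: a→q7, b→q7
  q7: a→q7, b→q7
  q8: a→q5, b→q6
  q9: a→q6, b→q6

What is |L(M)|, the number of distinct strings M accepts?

The useful subgraph on states {q1, q2, q3, q5, q6, q9} is acyclic, so L(M) is finite; the longest accepting path visits 5 useful states, giving maximum string length 4.
Counting accepting paths from q2 by length: 1 of length 1, 2 of length 2, 2 of length 4. Total 5.

5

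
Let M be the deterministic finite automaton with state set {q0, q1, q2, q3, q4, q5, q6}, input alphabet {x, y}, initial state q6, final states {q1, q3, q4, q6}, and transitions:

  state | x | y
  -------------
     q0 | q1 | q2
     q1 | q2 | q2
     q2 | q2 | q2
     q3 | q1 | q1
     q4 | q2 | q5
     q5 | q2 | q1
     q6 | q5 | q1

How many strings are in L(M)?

3

The useful subgraph on states {q1, q5, q6} is acyclic, so L(M) is finite; the longest accepting path visits 3 useful states, giving maximum string length 2.
Counting accepting paths from q6 by length: 1 of length 0, 1 of length 1, 1 of length 2. Total 3.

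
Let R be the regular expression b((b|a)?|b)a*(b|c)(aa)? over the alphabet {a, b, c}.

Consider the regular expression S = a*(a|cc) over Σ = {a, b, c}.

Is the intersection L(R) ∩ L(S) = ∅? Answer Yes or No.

Converting the expression R to a DFA (subset construction, then merging equivalent states) gives the minimal DFA with states {r0, r1, r2, r3, r4, r5, r6, r7, r8, r9}, start state r0, accepting states {r4, r5, r8, r9} and transitions r0: a→r1, b→r2, c→r1; r1: a→r1, b→r1, c→r1; r2: a→r3, b→r4, c→r5; r3: a→r3, b→r5, c→r5; r4: a→r6, b→r5, c→r5; r5: a→r7, b→r1, c→r1; r6: a→r8, b→r5, c→r5; r7: a→r9, b→r1, c→r1; r8: a→r3, b→r5, c→r5; r9: a→r1, b→r1, c→r1.
Converting the expression S to a DFA (subset construction, then merging equivalent states) gives the minimal DFA with states {s0, s1, s2, s3, s4}, start state s0, accepting states {s1, s4} and transitions s0: a→s1, b→s2, c→s3; s1: a→s1, b→s2, c→s3; s2: a→s2, b→s2, c→s2; s3: a→s2, b→s2, c→s4; s4: a→s2, b→s2, c→s2.
Exploring the product automaton R × S from the start pair (r0, s0), following both machines on each input symbol, reaches 13 state pairs: (r0, s0), (r1, s1), (r2, s2), (r1, s3), (r1, s2), (r3, s2), (r4, s2), (r5, s2), (r1, s4), (r6, s2), (r7, s2), (r8, s2), (r9, s2).
R accepts in {r4, r5, r8, r9} and S accepts in {s1, s4}; no reachable pair has both components accepting, so no string drives both machines to acceptance simultaneously and L(R) ∩ L(S) = ∅.
So no string is accepted by both, and the intersection is empty.

Yes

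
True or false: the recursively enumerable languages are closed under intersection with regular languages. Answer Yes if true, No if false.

Yes

First check the input against a DFA for the regular language; if it passes, run the recogniser for L and accept when it does.
So the recursively enumerable languages are closed under intersection with a regular language.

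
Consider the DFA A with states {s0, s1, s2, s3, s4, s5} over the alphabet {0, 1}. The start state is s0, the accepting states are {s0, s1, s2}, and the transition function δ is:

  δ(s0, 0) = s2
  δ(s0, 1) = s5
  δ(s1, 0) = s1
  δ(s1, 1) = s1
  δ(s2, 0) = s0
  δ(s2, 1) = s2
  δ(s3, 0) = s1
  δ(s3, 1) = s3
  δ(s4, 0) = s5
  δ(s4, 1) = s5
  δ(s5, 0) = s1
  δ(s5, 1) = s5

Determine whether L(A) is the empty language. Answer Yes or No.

The empty string ε is accepted: the run s0 ends in the accepting state s0.
Since at least one string is accepted, L(A) is not empty.

No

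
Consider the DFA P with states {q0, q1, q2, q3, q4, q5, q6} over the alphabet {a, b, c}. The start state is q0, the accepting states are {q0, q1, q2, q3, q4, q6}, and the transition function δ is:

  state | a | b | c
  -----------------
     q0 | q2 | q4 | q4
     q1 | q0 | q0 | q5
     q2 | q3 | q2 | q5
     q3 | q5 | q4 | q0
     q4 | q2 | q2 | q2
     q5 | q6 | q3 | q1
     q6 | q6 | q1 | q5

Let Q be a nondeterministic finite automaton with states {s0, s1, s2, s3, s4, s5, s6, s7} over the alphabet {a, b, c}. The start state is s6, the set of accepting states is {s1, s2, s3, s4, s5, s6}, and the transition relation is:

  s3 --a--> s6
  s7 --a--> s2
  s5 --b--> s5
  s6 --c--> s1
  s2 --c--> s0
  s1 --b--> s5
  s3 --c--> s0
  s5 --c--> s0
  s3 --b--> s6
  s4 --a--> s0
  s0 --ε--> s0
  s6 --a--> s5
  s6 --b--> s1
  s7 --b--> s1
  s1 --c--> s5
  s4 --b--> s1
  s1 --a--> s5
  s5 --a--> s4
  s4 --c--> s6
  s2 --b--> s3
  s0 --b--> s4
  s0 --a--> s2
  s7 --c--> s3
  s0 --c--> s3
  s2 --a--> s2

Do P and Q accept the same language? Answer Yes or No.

Exploring the product automaton P × Q from the start pair (q0, s6), following both machines on each input symbol, reaches 7 state pairs: (q0, s6), (q2, s5), (q4, s1), (q3, s4), (q5, s0), (q6, s2), (q1, s3).
P accepts in {q0, q1, q2, q3, q4, q6} and Q accepts in {s1, s2, s3, s4, s5, s6}. In every reachable pair the two components are either both accepting — (q0, s6), (q2, s5), (q4, s1), (q3, s4), (q6, s2), (q1, s3) — or both non-accepting, so no string is accepted by exactly one of the machines: L(P) \ L(Q) and L(Q) \ L(P) are both empty.
Hence every string is accepted by P iff it is accepted by Q, and the two languages coincide.

Yes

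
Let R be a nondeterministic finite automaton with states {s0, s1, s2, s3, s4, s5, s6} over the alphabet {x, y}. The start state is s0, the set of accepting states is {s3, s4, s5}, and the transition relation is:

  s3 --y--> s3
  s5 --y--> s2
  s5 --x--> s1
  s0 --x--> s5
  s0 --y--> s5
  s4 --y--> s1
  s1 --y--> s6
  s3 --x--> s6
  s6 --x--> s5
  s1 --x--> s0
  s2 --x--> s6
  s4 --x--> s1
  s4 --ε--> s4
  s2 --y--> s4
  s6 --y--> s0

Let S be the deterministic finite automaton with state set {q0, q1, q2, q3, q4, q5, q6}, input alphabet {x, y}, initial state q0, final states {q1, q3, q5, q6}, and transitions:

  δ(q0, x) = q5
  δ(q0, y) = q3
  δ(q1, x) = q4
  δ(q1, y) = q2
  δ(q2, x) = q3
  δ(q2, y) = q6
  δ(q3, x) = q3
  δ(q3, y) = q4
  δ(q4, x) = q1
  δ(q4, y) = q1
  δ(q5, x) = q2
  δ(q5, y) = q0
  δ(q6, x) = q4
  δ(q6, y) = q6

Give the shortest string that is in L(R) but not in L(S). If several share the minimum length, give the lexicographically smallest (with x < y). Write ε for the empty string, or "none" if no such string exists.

xxxy

The string xxxy is accepted by R but not by S.
No shorter string lies in the difference, and xxxy is the lexicographically first length-4 string in L(R) \ L(S).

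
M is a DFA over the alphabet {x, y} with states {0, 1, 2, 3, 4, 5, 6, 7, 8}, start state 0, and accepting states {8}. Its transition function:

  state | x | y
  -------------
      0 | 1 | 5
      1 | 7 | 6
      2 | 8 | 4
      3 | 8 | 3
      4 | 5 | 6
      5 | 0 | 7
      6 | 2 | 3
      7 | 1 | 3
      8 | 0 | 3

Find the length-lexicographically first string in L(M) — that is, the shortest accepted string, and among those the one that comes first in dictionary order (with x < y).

xxyx

A breadth-first search from 0 reaches an accepting state first via the path 0 → 1 → 7 → 3 → 8 on input xxyx.
No string of length < 4 is accepted (BFS exhausts all shorter strings without reaching an accepting state), and xxyx is the lexicographically least accepting string of length 4.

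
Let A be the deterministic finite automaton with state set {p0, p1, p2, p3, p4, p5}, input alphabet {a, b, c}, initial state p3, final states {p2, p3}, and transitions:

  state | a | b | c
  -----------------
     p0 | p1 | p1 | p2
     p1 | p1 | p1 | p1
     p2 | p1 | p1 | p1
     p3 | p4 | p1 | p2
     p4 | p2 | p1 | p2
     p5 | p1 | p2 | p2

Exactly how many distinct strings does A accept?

The useful subgraph on states {p2, p3, p4} is acyclic, so L(A) is finite; the longest accepting path visits 3 useful states, giving maximum string length 2.
Counting accepting paths from p3 by length: 1 of length 0, 1 of length 1, 2 of length 2. Total 4.

4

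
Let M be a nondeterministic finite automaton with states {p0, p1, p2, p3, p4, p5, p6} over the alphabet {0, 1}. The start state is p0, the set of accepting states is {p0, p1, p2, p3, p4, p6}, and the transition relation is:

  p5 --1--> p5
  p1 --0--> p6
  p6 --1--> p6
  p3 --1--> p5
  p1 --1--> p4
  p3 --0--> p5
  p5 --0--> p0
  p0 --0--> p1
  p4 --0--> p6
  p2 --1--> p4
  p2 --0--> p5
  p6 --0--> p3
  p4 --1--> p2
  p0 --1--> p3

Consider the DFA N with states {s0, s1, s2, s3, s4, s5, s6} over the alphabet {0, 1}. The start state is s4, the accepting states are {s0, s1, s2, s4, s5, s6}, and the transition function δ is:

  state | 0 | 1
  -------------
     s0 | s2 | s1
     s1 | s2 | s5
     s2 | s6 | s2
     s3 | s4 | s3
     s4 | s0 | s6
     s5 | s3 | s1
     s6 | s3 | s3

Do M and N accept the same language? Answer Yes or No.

Exploring the product automaton M × N from the start pair (p0, s4), following both machines on each input symbol, reaches 7 state pairs: (p0, s4), (p1, s0), (p3, s6), (p6, s2), (p4, s1), (p5, s3), (p2, s5).
M accepts in {p0, p1, p2, p3, p4, p6} and N accepts in {s0, s1, s2, s4, s5, s6}. In every reachable pair the two components are either both accepting — (p0, s4), (p1, s0), (p3, s6), (p6, s2), (p4, s1), (p2, s5) — or both non-accepting, so no string is accepted by exactly one of the machines: L(M) \ L(N) and L(N) \ L(M) are both empty.
Hence every string is accepted by M iff it is accepted by N, and the two languages coincide.

Yes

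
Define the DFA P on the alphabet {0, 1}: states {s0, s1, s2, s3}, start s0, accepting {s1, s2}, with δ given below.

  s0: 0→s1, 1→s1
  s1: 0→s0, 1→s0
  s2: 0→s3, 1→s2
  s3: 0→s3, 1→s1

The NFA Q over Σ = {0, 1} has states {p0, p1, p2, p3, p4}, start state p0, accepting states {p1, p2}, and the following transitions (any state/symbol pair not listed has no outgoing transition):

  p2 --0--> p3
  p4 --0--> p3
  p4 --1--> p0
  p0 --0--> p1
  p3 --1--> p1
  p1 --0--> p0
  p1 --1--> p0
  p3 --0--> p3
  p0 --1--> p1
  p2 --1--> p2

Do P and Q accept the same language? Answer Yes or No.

Exploring the product automaton P × Q from the start pair (s0, p0), following both machines on each input symbol, reaches 2 state pairs: (s0, p0), (s1, p1).
P accepts in {s1, s2} and Q accepts in {p1, p2}. In every reachable pair the two components are either both accepting — (s1, p1) — or both non-accepting, so no string is accepted by exactly one of the machines: L(P) \ L(Q) and L(Q) \ L(P) are both empty.
Hence every string is accepted by P iff it is accepted by Q, and the two languages coincide.

Yes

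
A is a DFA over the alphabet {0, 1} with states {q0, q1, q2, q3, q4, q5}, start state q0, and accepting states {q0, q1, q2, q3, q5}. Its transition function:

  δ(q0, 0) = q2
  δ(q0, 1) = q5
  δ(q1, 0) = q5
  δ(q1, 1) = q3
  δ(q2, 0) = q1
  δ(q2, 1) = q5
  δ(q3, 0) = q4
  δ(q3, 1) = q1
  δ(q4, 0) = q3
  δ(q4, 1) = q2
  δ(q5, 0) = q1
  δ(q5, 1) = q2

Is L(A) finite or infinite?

infinite

State q1 is reachable from the start and can reach an accepting state, and it lies on the cycle q1 → q3 → q1.
Traversing that cycle any number of times yields accepted strings of unbounded length, so the language is infinite.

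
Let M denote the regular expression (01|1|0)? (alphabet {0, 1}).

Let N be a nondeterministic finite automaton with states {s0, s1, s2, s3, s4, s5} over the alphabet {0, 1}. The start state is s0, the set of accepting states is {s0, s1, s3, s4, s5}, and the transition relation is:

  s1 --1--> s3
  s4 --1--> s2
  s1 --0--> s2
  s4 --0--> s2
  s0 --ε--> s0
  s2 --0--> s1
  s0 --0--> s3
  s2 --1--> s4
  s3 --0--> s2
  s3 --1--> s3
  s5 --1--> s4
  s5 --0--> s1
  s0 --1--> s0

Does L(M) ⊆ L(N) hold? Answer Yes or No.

Converting the expression M to a DFA (subset construction, then merging equivalent states) gives the minimal DFA with states {m0, m1, m2, m3}, start state m0, accepting states {m0, m1, m2} and transitions m0: 0→m1, 1→m2; m1: 0→m3, 1→m2; m2: 0→m3, 1→m3; m3: 0→m3, 1→m3.
Exploring the product automaton M × N from the start pair (m0, s0), following both machines on each input symbol, reaches 9 state pairs: (m0, s0), (m1, s3), (m2, s0), (m3, s2), (m2, s3), (m3, s3), (m3, s0), (m3, s1), (m3, s4).
M accepts in {m0, m1, m2} and N accepts in {s0, s1, s3, s4, s5}. The reachable pairs whose M-component is accepting are (m0, s0), (m1, s3), (m2, s0), (m2, s3); in each of them the N-component is accepting too, so the product for L(M) \ L(N) (M-component accepting, N-component rejecting) has no reachable accepting pair and the difference is empty.
Hence every string in L(M) is also in L(N).

Yes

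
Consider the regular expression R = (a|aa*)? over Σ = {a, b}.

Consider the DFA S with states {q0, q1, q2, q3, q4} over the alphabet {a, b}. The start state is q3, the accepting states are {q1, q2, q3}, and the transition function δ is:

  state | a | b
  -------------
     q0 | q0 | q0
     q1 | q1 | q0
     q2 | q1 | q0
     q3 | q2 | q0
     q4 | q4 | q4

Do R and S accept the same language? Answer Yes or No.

Yes

Converting the expression R to a DFA (subset construction, then merging equivalent states) gives the minimal DFA with states {r0, r1}, start state r0, accepting states {r0} and transitions r0: a→r0, b→r1; r1: a→r1, b→r1.
Exploring the product automaton R × S from the start pair (r0, q3), following both machines on each input symbol, reaches 4 state pairs: (r0, q3), (r0, q2), (r1, q0), (r0, q1).
R accepts in {r0} and S accepts in {q1, q2, q3}. In every reachable pair the two components are either both accepting — (r0, q3), (r0, q2), (r0, q1) — or both non-accepting, so no string is accepted by exactly one of the machines: L(R) \ L(S) and L(S) \ L(R) are both empty.
Hence every string is accepted by R iff it is accepted by S, and the two languages coincide.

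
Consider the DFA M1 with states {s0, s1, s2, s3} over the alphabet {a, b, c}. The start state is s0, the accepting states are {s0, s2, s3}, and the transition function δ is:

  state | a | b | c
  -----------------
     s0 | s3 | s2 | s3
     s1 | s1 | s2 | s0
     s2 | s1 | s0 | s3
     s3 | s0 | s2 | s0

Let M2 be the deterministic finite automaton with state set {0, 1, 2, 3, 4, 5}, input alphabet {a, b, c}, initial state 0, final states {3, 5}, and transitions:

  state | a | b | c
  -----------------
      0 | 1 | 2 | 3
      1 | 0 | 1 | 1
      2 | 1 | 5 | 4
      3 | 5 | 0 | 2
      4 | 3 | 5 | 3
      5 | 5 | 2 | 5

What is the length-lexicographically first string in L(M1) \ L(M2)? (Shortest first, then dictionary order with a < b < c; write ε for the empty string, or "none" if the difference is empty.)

The empty string ε is accepted by M1 but not by M2.
Since ε is the unique shortest string, it is the required witness.

ε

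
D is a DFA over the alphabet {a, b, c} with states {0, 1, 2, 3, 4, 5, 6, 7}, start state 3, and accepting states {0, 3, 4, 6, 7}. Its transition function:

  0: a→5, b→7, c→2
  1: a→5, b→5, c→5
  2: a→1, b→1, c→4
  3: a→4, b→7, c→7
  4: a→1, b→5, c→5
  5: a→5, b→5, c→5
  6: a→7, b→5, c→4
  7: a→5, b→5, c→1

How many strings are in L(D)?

The useful subgraph on states {3, 4, 7} is acyclic, so L(D) is finite; the longest accepting path visits 2 useful states, giving maximum string length 1.
Counting accepting paths from 3 by length: 1 of length 0, 3 of length 1. Total 4.

4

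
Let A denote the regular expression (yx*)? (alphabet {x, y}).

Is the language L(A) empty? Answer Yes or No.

The empty string ε matches the expression, so it belongs to L(A).
Since L(A) contains at least one string, it is not empty.

No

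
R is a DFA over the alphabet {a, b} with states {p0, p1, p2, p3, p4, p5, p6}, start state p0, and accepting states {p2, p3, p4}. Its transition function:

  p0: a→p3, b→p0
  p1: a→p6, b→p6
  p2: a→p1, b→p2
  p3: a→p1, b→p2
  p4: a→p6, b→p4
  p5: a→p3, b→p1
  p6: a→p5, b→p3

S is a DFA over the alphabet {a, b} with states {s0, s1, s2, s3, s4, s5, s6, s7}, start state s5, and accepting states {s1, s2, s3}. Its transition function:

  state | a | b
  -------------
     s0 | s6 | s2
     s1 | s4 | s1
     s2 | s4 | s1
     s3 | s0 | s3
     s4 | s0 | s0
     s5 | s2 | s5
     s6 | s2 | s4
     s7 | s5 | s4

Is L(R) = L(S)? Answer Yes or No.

Yes

Exploring the product automaton R × S from the start pair (p0, s5), following both machines on each input symbol, reaches 6 state pairs: (p0, s5), (p3, s2), (p1, s4), (p2, s1), (p6, s0), (p5, s6).
R accepts in {p2, p3, p4} and S accepts in {s1, s2, s3}. In every reachable pair the two components are either both accepting — (p3, s2), (p2, s1) — or both non-accepting, so no string is accepted by exactly one of the machines: L(R) \ L(S) and L(S) \ L(R) are both empty.
Hence every string is accepted by R iff it is accepted by S, and the two languages coincide.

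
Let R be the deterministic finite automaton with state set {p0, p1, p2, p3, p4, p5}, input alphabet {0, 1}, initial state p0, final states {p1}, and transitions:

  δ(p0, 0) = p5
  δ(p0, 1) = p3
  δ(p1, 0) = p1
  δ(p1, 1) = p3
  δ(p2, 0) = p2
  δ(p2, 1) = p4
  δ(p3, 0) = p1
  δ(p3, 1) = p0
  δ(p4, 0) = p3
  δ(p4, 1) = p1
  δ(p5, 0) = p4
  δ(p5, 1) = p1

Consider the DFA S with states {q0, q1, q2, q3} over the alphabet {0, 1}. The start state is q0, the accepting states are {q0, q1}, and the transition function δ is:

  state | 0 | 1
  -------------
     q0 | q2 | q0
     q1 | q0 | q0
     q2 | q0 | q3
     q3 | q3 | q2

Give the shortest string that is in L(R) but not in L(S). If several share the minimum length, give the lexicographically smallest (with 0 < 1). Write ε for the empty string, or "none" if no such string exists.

The string 01 is accepted by R but not by S.
No shorter string lies in the difference, and 01 is the lexicographically first length-2 string in L(R) \ L(S).

01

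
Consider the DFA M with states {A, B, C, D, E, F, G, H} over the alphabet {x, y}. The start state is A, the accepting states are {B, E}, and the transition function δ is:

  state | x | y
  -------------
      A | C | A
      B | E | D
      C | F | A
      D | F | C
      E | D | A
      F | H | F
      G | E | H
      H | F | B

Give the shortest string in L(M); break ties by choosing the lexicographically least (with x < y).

xxxy

A breadth-first search from A reaches an accepting state first via the path A → C → F → H → B on input xxxy.
No string of length < 4 is accepted (BFS exhausts all shorter strings without reaching an accepting state), and xxxy is the lexicographically least accepting string of length 4.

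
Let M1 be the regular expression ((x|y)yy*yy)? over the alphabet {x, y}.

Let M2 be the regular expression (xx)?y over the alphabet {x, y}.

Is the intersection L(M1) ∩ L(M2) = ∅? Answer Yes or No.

Yes

Converting the expression M1 to a DFA (subset construction, then merging equivalent states) gives the minimal DFA with states {r0, r1, r2, r3, r4, r5}, start state r0, accepting states {r0, r5} and transitions r0: x→r1, y→r1; r1: x→r2, y→r3; r2: x→r2, y→r2; r3: x→r2, y→r4; r4: x→r2, y→r5; r5: x→r2, y→r5.
Converting the expression M2 to a DFA (subset construction, then merging equivalent states) gives the minimal DFA with states {t0, t1, t2, t3, t4}, start state t0, accepting states {t2} and transitions t0: x→t1, y→t2; t1: x→t3, y→t4; t2: x→t4, y→t4; t3: x→t4, y→t2; t4: x→t4, y→t4.
Exploring the product automaton M1 × M2 from the start pair (r0, t0), following both machines on each input symbol, reaches 9 state pairs: (r0, t0), (r1, t1), (r1, t2), (r2, t3), (r3, t4), (r2, t4), (r2, t2), (r4, t4), (r5, t4).
M1 accepts in {r0, r5} and M2 accepts in {t2}; no reachable pair has both components accepting, so no string drives both machines to acceptance simultaneously and L(M1) ∩ L(M2) = ∅.
So no string is accepted by both, and the intersection is empty.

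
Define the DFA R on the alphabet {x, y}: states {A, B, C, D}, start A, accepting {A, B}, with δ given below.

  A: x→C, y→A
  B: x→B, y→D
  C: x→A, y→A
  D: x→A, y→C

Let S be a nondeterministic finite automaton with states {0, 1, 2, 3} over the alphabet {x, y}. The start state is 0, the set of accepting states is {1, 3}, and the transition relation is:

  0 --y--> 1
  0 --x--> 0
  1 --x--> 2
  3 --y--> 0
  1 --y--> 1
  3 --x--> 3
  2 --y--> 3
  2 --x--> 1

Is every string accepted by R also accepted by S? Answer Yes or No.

No

The empty string ε is in L(R) but not in L(S).
So L(R) ⊄ L(S).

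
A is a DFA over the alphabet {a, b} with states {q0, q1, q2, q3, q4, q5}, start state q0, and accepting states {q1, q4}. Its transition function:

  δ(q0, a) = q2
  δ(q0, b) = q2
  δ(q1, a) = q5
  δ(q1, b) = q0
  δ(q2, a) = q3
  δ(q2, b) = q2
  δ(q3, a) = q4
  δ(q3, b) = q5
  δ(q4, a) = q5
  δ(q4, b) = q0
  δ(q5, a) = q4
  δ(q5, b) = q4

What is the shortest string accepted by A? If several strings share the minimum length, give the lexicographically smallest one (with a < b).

A breadth-first search from q0 reaches an accepting state first via the path q0 → q2 → q3 → q4 on input aaa.
No string of length < 3 is accepted (BFS exhausts all shorter strings without reaching an accepting state), and aaa is the lexicographically least accepting string of length 3.

aaa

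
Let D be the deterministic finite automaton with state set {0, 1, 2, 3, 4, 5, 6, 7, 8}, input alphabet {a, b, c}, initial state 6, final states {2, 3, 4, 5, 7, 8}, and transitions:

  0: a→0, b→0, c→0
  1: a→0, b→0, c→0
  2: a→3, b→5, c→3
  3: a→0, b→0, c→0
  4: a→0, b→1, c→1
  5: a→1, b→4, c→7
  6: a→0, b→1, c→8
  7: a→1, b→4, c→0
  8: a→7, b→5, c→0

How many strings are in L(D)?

The useful subgraph on states {4, 5, 6, 7, 8} is acyclic, so L(D) is finite; the longest accepting path visits 5 useful states, giving maximum string length 4.
Counting accepting paths from 6 by length: 1 of length 1, 2 of length 2, 3 of length 3, 1 of length 4. Total 7.

7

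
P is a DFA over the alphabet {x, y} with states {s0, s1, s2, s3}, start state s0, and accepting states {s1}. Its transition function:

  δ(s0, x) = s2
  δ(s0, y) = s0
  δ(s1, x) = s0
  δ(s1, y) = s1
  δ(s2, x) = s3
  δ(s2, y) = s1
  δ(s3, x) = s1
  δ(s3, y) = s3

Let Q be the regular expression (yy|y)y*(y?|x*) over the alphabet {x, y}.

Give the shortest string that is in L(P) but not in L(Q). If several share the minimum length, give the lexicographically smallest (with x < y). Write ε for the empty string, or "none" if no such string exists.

xy

The string xy is accepted by P but not by Q.
No shorter string lies in the difference, and xy is the lexicographically first length-2 string in L(P) \ L(Q).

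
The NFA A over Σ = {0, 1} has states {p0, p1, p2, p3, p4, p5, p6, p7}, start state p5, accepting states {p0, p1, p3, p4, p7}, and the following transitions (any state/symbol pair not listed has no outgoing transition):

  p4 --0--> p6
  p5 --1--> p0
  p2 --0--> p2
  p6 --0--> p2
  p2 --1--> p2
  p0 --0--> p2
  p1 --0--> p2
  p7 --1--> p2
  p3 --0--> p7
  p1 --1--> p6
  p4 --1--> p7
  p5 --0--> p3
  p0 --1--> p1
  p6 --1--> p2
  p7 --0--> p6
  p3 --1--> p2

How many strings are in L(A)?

The useful subgraph on states {p0, p1, p3, p5, p7} is acyclic, so L(A) is finite; the longest accepting path visits 3 useful states, giving maximum string length 2.
Counting accepting paths from p5 by length: 2 of length 1, 2 of length 2. Total 4.

4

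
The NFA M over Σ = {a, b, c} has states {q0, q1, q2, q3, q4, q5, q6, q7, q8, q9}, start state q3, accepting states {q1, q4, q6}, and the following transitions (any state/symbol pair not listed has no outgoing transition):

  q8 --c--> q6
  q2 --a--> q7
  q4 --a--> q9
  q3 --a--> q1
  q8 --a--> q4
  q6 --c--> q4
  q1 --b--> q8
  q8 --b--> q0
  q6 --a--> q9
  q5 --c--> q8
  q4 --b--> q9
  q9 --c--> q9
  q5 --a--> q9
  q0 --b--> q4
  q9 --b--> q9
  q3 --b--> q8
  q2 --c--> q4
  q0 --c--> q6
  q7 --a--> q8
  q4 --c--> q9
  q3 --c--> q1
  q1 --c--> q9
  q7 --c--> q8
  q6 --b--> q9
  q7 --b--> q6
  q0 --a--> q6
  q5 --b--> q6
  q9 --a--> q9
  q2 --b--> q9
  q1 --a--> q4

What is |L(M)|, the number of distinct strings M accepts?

The useful subgraph on states {q0, q1, q3, q4, q6, q8} is acyclic, so L(M) is finite; the longest accepting path visits 6 useful states, giving maximum string length 5.
Counting accepting paths from q3 by length: 2 of length 1, 4 of length 2, 8 of length 3, 10 of length 4, 4 of length 5. Total 28.

28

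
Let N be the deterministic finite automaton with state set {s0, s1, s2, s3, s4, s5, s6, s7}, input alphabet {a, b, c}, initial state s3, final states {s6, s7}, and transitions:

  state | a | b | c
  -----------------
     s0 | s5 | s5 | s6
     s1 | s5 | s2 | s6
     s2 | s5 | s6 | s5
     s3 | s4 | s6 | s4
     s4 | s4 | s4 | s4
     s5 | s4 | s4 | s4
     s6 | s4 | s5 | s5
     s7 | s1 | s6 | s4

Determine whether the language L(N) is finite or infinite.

The useful states (reachable from s3 and able to reach an accepting state) are {s3, s6}.
Restricted to these states the transition graph has no cycle, so every accepting path has bounded length and L is finite.

finite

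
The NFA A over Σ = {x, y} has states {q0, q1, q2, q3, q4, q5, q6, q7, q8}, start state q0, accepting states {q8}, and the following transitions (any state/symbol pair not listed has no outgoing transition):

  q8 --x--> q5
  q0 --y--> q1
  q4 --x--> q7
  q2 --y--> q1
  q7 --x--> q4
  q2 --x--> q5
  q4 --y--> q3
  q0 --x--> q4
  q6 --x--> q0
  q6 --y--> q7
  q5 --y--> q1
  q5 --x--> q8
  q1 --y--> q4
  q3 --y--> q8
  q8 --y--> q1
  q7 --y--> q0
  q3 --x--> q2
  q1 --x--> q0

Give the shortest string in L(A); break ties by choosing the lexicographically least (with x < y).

A breadth-first search from q0 reaches an accepting state first via the path q0 → q4 → q3 → q8 on input xyy.
No string of length < 3 is accepted (BFS exhausts all shorter strings without reaching an accepting state), and xyy is the lexicographically least accepting string of length 3.

xyy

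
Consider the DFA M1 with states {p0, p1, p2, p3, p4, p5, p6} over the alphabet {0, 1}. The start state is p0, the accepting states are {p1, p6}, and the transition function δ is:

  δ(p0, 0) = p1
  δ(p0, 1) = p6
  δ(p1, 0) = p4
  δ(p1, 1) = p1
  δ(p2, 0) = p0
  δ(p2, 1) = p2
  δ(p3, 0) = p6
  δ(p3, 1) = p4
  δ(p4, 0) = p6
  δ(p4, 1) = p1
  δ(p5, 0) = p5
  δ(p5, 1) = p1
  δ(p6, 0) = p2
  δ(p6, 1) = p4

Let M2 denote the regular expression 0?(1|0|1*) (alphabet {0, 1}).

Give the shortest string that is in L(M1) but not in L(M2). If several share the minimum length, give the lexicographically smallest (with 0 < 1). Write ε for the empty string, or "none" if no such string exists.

000

The string 000 is accepted by M1 but not by M2.
No shorter string lies in the difference, and 000 is the lexicographically first length-3 string in L(M1) \ L(M2).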